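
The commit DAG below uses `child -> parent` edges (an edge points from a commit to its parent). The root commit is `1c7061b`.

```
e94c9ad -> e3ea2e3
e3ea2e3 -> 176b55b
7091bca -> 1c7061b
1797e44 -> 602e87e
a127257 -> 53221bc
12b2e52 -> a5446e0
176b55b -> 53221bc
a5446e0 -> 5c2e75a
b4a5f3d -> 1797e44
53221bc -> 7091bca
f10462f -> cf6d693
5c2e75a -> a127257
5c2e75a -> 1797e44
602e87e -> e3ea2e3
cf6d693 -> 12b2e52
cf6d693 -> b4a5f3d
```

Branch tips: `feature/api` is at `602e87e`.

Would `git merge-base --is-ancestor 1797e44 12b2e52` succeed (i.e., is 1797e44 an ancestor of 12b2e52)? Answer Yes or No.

Ancestors of 12b2e52 (commits reachable by following parents): {12b2e52, 176b55b, 1797e44, 1c7061b, 53221bc, 5c2e75a, 602e87e, 7091bca, a127257, a5446e0, e3ea2e3}.
1797e44 is in that set, so it is an ancestor of 12b2e52.

Yes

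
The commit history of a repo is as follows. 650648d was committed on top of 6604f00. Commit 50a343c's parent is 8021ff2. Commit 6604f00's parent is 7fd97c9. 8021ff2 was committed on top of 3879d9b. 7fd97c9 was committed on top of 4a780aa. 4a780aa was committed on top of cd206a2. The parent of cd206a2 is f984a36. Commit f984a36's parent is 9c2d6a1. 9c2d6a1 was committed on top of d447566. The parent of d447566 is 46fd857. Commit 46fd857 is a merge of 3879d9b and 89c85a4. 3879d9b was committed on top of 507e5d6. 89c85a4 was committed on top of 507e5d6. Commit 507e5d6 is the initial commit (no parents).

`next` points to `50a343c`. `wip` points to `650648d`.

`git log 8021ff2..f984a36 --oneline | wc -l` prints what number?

5

Reachable from f984a36: {3879d9b, 46fd857, 507e5d6, 89c85a4, 9c2d6a1, d447566, f984a36}.
Reachable from 8021ff2: {3879d9b, 507e5d6, 8021ff2}.
In f984a36's history but not 8021ff2's: {46fd857, 89c85a4, 9c2d6a1, d447566, f984a36} — 5 commits.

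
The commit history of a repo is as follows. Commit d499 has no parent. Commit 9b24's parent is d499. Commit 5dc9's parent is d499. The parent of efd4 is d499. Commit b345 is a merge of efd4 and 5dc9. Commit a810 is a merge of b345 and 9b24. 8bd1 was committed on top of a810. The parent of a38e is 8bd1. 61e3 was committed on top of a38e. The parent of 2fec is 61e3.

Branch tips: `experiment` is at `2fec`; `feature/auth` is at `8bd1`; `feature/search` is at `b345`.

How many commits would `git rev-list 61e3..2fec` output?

1

Reachable from 2fec: {2fec, 5dc9, 61e3, 8bd1, 9b24, a38e, a810, b345, d499, efd4}.
Reachable from 61e3: {5dc9, 61e3, 8bd1, 9b24, a38e, a810, b345, d499, efd4}.
In 2fec's history but not 61e3's: {2fec} — 1 commit.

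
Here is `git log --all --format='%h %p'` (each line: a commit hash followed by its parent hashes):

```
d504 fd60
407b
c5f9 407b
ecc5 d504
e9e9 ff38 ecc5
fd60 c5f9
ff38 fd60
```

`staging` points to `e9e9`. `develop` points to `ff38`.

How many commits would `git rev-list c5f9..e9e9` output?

Reachable from e9e9: {407b, c5f9, d504, e9e9, ecc5, fd60, ff38}.
Reachable from c5f9: {407b, c5f9}.
In e9e9's history but not c5f9's: {d504, e9e9, ecc5, fd60, ff38} — 5 commits.

5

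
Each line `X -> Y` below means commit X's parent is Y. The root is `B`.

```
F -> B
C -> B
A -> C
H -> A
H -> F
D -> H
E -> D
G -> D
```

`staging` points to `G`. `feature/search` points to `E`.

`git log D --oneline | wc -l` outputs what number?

6

Walking parent pointers from D: reachable set = {A, B, C, D, F, H}.
That is 6 commits.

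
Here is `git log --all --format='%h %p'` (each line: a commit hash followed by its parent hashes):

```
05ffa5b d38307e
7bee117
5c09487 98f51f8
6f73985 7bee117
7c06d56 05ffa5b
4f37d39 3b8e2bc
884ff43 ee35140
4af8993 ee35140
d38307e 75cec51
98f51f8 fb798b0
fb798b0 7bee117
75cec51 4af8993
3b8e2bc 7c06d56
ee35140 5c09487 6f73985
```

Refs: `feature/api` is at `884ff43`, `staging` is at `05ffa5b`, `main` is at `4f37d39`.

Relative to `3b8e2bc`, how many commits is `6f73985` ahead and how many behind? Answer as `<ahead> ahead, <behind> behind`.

Reachable from 6f73985: {6f73985, 7bee117}.
Reachable from 3b8e2bc: {05ffa5b, 3b8e2bc, 4af8993, 5c09487, 6f73985, 75cec51, 7bee117, 7c06d56, 98f51f8, d38307e, ee35140, fb798b0}.
Only in 6f73985's history (ahead): {} — 0.
Only in 3b8e2bc's history (behind): {05ffa5b, 3b8e2bc, 4af8993, 5c09487, 75cec51, 7c06d56, 98f51f8, d38307e, ee35140, fb798b0} — 10.

0 ahead, 10 behind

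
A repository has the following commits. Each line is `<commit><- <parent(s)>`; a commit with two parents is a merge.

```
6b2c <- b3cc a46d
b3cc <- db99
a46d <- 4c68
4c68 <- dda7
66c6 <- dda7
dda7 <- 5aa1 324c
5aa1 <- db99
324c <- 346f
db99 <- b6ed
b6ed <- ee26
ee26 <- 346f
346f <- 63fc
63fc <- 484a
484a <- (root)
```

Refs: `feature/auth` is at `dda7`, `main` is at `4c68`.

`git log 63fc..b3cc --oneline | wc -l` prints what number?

5

Reachable from b3cc: {346f, 484a, 63fc, b3cc, b6ed, db99, ee26}.
Reachable from 63fc: {484a, 63fc}.
In b3cc's history but not 63fc's: {346f, b3cc, b6ed, db99, ee26} — 5 commits.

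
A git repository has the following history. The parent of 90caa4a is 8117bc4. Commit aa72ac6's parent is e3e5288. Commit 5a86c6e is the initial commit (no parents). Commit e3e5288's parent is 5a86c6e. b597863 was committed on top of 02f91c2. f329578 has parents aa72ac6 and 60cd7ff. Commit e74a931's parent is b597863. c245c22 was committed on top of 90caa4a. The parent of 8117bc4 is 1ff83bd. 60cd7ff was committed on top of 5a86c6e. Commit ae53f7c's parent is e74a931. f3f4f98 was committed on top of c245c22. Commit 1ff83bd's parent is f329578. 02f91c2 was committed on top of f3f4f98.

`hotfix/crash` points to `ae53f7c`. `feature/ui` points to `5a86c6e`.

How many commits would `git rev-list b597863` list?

12

Walking parent pointers from b597863: reachable set = {02f91c2, 1ff83bd, 5a86c6e, 60cd7ff, 8117bc4, 90caa4a, aa72ac6, b597863, c245c22, e3e5288, f329578, f3f4f98}.
That is 12 commits.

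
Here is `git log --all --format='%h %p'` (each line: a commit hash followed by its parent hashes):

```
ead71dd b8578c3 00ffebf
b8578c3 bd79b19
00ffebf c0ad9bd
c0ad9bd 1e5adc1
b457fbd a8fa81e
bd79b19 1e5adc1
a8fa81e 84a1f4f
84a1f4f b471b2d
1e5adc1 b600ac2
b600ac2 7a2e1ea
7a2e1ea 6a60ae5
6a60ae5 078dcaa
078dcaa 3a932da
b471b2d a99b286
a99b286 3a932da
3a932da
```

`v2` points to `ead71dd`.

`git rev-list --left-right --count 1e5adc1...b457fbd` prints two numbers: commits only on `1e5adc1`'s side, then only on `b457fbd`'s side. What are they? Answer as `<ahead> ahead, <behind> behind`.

5 ahead, 5 behind

Reachable from 1e5adc1: {078dcaa, 1e5adc1, 3a932da, 6a60ae5, 7a2e1ea, b600ac2}.
Reachable from b457fbd: {3a932da, 84a1f4f, a8fa81e, a99b286, b457fbd, b471b2d}.
Only in 1e5adc1's history (ahead): {078dcaa, 1e5adc1, 6a60ae5, 7a2e1ea, b600ac2} — 5.
Only in b457fbd's history (behind): {84a1f4f, a8fa81e, a99b286, b457fbd, b471b2d} — 5.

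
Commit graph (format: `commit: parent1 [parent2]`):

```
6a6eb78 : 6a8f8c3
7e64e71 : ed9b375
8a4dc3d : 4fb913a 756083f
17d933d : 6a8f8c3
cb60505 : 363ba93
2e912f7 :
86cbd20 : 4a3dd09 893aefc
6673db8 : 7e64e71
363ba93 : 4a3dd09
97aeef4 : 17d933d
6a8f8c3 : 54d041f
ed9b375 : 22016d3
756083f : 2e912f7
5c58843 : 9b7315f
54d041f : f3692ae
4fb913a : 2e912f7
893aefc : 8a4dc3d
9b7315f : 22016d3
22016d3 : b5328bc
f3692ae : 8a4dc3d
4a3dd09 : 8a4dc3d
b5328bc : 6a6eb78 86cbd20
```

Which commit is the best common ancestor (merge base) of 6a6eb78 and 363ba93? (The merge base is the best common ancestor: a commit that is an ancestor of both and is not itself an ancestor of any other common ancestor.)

8a4dc3d

Ancestors of 6a6eb78: {2e912f7, 4fb913a, 54d041f, 6a6eb78, 6a8f8c3, 756083f, 8a4dc3d, f3692ae}.
Ancestors of 363ba93: {2e912f7, 363ba93, 4a3dd09, 4fb913a, 756083f, 8a4dc3d}.
Common ancestors: {2e912f7, 4fb913a, 756083f, 8a4dc3d}.
Among these, 8a4dc3d is not an ancestor of any other common ancestor — it is the merge base.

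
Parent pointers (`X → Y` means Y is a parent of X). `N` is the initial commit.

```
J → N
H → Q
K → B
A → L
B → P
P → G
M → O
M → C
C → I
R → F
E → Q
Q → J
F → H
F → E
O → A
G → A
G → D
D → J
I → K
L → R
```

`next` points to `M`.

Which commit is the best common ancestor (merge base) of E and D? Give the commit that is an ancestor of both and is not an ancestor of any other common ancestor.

J

Ancestors of E: {E, J, N, Q}.
Ancestors of D: {D, J, N}.
Common ancestors: {J, N}.
Among these, J is not an ancestor of any other common ancestor — it is the merge base.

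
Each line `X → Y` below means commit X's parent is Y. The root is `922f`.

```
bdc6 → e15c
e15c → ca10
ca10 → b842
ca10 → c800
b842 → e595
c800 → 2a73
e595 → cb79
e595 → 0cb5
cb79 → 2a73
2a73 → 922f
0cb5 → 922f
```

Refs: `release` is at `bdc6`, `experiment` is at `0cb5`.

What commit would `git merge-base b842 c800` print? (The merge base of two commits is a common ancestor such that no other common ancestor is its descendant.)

Ancestors of b842: {0cb5, 2a73, 922f, b842, cb79, e595}.
Ancestors of c800: {2a73, 922f, c800}.
Common ancestors: {2a73, 922f}.
Among these, 2a73 is not an ancestor of any other common ancestor — it is the merge base.

2a73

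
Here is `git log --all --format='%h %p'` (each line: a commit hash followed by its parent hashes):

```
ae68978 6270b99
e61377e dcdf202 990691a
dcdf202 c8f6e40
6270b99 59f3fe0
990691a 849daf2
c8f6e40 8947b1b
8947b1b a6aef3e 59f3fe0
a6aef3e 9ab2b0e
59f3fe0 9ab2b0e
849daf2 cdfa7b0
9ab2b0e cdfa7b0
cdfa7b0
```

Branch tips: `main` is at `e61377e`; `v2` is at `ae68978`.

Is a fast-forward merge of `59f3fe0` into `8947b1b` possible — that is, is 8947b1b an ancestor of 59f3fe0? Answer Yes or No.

A fast-forward from 8947b1b to 59f3fe0 is possible iff 8947b1b is an ancestor of 59f3fe0.
Ancestors of 59f3fe0: {59f3fe0, 9ab2b0e, cdfa7b0}.
8947b1b is not among them, so fast-forward is not possible.

No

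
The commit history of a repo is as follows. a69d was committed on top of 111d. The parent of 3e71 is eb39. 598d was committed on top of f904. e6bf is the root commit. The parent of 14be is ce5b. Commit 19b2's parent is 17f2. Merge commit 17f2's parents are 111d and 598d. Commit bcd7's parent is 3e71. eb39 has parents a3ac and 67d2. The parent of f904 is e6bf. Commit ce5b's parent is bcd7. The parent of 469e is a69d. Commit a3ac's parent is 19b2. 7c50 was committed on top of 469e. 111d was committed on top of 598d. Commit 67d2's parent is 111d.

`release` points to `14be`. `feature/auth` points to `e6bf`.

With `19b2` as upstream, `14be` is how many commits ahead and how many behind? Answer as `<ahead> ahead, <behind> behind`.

7 ahead, 0 behind

Reachable from 14be: {111d, 14be, 17f2, 19b2, 3e71, 598d, 67d2, a3ac, bcd7, ce5b, e6bf, eb39, f904}.
Reachable from 19b2: {111d, 17f2, 19b2, 598d, e6bf, f904}.
Only in 14be's history (ahead): {14be, 3e71, 67d2, a3ac, bcd7, ce5b, eb39} — 7.
Only in 19b2's history (behind): {} — 0.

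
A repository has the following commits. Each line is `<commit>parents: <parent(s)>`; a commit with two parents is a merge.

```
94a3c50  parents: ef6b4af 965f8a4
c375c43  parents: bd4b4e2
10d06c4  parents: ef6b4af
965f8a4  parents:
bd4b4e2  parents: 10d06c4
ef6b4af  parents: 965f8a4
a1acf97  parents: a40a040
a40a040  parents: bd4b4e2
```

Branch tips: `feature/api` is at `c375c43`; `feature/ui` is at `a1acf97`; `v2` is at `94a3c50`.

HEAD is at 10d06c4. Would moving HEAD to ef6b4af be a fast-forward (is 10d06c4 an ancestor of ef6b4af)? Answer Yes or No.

A fast-forward from 10d06c4 to ef6b4af is possible iff 10d06c4 is an ancestor of ef6b4af.
Ancestors of ef6b4af: {965f8a4, ef6b4af}.
10d06c4 is not among them, so fast-forward is not possible.

No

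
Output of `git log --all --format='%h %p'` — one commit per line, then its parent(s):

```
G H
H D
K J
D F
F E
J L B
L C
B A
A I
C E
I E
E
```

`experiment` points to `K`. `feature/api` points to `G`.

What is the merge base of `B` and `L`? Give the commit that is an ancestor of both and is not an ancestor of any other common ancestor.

E

Ancestors of B: {A, B, E, I}.
Ancestors of L: {C, E, L}.
Common ancestors: {E}.
The only common ancestor is E, so it is the merge base.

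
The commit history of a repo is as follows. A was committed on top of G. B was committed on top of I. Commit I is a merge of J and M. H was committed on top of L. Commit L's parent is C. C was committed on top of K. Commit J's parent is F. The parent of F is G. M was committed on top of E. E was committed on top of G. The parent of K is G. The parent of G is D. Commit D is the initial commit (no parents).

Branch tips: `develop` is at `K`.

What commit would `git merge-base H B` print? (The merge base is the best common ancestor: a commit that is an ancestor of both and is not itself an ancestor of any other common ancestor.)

Ancestors of H: {C, D, G, H, K, L}.
Ancestors of B: {B, D, E, F, G, I, J, M}.
Common ancestors: {D, G}.
Among these, G is not an ancestor of any other common ancestor — it is the merge base.

G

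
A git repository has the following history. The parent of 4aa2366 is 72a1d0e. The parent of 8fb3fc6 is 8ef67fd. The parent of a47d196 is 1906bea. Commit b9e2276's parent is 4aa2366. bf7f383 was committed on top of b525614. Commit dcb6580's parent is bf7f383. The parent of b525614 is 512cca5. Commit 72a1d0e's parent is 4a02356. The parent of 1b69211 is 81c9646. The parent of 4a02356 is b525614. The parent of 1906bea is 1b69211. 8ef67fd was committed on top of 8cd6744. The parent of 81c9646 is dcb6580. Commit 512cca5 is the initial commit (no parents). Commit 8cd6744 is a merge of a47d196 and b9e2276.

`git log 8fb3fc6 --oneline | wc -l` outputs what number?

Walking parent pointers from 8fb3fc6: reachable set = {1906bea, 1b69211, 4a02356, 4aa2366, 512cca5, 72a1d0e, 81c9646, 8cd6744, 8ef67fd, 8fb3fc6, a47d196, b525614, b9e2276, bf7f383, dcb6580}.
That is 15 commits.

15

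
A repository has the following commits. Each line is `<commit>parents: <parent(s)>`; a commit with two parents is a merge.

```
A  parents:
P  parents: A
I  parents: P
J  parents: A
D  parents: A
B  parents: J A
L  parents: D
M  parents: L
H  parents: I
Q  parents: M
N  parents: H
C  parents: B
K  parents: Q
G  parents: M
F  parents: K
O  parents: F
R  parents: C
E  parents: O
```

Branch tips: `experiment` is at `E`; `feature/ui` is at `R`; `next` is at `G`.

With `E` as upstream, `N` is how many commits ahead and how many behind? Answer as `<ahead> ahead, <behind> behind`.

Reachable from N: {A, H, I, N, P}.
Reachable from E: {A, D, E, F, K, L, M, O, Q}.
Only in N's history (ahead): {H, I, N, P} — 4.
Only in E's history (behind): {D, E, F, K, L, M, O, Q} — 8.

4 ahead, 8 behind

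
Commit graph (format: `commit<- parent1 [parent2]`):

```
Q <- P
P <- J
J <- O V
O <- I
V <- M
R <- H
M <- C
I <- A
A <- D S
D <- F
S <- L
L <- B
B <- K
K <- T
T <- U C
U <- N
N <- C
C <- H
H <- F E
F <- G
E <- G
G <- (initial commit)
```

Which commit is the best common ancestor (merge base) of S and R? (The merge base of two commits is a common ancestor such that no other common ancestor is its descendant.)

H

Ancestors of S: {B, C, E, F, G, H, K, L, N, S, T, U}.
Ancestors of R: {E, F, G, H, R}.
Common ancestors: {E, F, G, H}.
Among these, H is not an ancestor of any other common ancestor — it is the merge base.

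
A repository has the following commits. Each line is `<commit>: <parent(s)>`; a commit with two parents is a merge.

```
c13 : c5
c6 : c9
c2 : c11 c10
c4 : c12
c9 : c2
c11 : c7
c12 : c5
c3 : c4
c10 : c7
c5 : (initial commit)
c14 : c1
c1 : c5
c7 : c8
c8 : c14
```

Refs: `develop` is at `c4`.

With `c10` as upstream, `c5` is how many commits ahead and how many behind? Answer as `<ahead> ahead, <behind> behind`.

0 ahead, 5 behind

Reachable from c5: {c5}.
Reachable from c10: {c1, c10, c14, c5, c7, c8}.
Only in c5's history (ahead): {} — 0.
Only in c10's history (behind): {c1, c10, c14, c7, c8} — 5.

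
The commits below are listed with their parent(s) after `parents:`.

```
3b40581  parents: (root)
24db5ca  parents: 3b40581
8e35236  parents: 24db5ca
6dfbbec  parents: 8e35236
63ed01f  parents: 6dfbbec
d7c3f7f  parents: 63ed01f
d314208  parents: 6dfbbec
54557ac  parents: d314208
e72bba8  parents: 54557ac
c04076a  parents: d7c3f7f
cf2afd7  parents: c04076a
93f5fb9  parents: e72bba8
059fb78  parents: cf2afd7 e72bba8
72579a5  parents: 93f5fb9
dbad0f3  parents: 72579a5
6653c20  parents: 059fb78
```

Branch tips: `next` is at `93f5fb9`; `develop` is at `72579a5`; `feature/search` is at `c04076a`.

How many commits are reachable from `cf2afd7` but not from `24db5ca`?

6

Reachable from cf2afd7: {24db5ca, 3b40581, 63ed01f, 6dfbbec, 8e35236, c04076a, cf2afd7, d7c3f7f}.
Reachable from 24db5ca: {24db5ca, 3b40581}.
In cf2afd7's history but not 24db5ca's: {63ed01f, 6dfbbec, 8e35236, c04076a, cf2afd7, d7c3f7f} — 6 commits.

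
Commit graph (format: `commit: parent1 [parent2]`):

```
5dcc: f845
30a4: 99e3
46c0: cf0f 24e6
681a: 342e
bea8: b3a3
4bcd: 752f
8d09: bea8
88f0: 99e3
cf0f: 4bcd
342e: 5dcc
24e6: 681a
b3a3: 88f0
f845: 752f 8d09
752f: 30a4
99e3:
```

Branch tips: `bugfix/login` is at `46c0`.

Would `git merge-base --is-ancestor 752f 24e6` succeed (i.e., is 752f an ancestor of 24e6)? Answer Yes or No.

Yes

Ancestors of 24e6 (commits reachable by following parents): {24e6, 30a4, 342e, 5dcc, 681a, 752f, 88f0, 8d09, 99e3, b3a3, bea8, f845}.
752f is in that set, so it is an ancestor of 24e6.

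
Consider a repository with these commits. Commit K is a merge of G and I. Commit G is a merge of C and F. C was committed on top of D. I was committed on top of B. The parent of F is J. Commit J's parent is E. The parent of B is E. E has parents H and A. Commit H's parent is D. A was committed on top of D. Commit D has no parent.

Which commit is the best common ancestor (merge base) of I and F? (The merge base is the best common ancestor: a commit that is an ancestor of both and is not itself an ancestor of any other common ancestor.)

Ancestors of I: {A, B, D, E, H, I}.
Ancestors of F: {A, D, E, F, H, J}.
Common ancestors: {A, D, E, H}.
Among these, E is not an ancestor of any other common ancestor — it is the merge base.

E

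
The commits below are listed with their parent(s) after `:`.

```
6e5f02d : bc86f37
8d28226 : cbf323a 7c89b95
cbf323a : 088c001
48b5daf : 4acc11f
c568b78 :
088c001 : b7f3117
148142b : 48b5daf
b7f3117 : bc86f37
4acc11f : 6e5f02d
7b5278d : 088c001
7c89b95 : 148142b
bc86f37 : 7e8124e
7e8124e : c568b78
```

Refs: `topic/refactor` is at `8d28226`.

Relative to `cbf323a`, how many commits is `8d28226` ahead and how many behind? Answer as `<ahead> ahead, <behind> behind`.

Reachable from 8d28226: {088c001, 148142b, 48b5daf, 4acc11f, 6e5f02d, 7c89b95, 7e8124e, 8d28226, b7f3117, bc86f37, c568b78, cbf323a}.
Reachable from cbf323a: {088c001, 7e8124e, b7f3117, bc86f37, c568b78, cbf323a}.
Only in 8d28226's history (ahead): {148142b, 48b5daf, 4acc11f, 6e5f02d, 7c89b95, 8d28226} — 6.
Only in cbf323a's history (behind): {} — 0.

6 ahead, 0 behind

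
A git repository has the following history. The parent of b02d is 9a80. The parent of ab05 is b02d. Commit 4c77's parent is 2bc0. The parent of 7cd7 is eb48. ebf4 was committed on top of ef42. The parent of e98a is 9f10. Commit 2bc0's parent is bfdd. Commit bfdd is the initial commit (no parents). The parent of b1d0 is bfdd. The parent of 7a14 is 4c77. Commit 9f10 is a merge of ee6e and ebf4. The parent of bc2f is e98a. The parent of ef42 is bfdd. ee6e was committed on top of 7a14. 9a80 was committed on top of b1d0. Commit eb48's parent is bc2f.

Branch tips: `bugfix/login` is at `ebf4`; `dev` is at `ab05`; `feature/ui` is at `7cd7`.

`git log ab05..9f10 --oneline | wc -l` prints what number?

7

Reachable from 9f10: {2bc0, 4c77, 7a14, 9f10, bfdd, ebf4, ee6e, ef42}.
Reachable from ab05: {9a80, ab05, b02d, b1d0, bfdd}.
In 9f10's history but not ab05's: {2bc0, 4c77, 7a14, 9f10, ebf4, ee6e, ef42} — 7 commits.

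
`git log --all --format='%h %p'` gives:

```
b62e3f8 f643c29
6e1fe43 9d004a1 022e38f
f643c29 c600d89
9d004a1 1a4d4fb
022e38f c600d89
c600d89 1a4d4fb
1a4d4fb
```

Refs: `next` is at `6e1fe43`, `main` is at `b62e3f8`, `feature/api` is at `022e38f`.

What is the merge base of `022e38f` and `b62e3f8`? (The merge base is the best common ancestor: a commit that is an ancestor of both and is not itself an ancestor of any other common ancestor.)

Ancestors of 022e38f: {022e38f, 1a4d4fb, c600d89}.
Ancestors of b62e3f8: {1a4d4fb, b62e3f8, c600d89, f643c29}.
Common ancestors: {1a4d4fb, c600d89}.
Among these, c600d89 is not an ancestor of any other common ancestor — it is the merge base.

c600d89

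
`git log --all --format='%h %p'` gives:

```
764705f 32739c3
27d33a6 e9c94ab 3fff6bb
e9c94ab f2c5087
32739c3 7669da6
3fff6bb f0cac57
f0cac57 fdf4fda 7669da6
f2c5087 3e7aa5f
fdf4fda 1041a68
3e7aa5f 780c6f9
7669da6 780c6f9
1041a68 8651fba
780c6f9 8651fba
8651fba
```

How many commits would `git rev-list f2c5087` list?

Walking parent pointers from f2c5087: reachable set = {3e7aa5f, 780c6f9, 8651fba, f2c5087}.
That is 4 commits.

4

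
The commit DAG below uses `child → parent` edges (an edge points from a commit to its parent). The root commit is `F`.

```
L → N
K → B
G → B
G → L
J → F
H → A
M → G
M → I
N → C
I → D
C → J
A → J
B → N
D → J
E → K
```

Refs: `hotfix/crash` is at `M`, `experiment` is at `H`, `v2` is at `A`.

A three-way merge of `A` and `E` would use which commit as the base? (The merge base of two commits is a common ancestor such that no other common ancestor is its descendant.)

Ancestors of A: {A, F, J}.
Ancestors of E: {B, C, E, F, J, K, N}.
Common ancestors: {F, J}.
Among these, J is not an ancestor of any other common ancestor — it is the merge base.

J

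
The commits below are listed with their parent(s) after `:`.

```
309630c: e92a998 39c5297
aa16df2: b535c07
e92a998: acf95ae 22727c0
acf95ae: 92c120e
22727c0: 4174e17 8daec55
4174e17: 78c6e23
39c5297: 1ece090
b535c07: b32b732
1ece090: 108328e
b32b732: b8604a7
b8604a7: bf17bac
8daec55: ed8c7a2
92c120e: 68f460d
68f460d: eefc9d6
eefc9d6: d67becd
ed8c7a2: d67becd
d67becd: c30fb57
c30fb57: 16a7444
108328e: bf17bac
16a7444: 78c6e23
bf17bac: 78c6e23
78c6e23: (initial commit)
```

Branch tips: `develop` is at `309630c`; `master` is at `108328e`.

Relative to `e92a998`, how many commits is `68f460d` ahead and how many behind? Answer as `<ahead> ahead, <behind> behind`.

Reachable from 68f460d: {16a7444, 68f460d, 78c6e23, c30fb57, d67becd, eefc9d6}.
Reachable from e92a998: {16a7444, 22727c0, 4174e17, 68f460d, 78c6e23, 8daec55, 92c120e, acf95ae, c30fb57, d67becd, e92a998, ed8c7a2, eefc9d6}.
Only in 68f460d's history (ahead): {} — 0.
Only in e92a998's history (behind): {22727c0, 4174e17, 8daec55, 92c120e, acf95ae, e92a998, ed8c7a2} — 7.

0 ahead, 7 behind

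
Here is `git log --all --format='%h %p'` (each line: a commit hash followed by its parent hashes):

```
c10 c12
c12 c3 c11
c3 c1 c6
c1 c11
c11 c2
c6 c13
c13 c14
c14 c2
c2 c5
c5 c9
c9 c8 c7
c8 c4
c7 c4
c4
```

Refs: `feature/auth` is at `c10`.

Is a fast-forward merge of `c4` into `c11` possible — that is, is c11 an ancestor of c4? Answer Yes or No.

No

A fast-forward from c11 to c4 is possible iff c11 is an ancestor of c4.
Ancestors of c4: {c4}.
c11 is not among them, so fast-forward is not possible.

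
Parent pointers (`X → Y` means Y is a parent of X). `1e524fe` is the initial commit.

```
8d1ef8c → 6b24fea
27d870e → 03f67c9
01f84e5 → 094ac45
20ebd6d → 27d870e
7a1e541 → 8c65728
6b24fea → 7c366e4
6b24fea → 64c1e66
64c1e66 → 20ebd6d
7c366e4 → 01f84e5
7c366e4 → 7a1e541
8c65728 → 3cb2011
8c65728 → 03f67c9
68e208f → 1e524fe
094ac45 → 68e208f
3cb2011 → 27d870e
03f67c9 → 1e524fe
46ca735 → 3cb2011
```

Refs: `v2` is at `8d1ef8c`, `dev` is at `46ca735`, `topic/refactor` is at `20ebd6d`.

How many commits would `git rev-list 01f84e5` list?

4

Walking parent pointers from 01f84e5: reachable set = {01f84e5, 094ac45, 1e524fe, 68e208f}.
That is 4 commits.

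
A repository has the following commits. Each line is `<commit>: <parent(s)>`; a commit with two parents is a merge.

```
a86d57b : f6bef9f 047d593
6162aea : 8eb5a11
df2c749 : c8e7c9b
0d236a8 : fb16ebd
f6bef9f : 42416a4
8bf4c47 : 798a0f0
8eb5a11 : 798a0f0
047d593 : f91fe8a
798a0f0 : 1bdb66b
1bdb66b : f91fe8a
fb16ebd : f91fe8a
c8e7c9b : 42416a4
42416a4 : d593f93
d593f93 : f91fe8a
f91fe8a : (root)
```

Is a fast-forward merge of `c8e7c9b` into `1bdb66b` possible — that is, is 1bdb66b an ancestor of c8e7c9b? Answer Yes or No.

No

A fast-forward from 1bdb66b to c8e7c9b is possible iff 1bdb66b is an ancestor of c8e7c9b.
Ancestors of c8e7c9b: {42416a4, c8e7c9b, d593f93, f91fe8a}.
1bdb66b is not among them, so fast-forward is not possible.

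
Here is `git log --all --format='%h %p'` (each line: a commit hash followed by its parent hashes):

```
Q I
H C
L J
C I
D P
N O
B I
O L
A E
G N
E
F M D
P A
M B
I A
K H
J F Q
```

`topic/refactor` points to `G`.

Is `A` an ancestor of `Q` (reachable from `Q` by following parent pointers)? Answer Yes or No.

Ancestors of Q (commits reachable by following parents): {A, E, I, Q}.
A is in that set, so it is an ancestor of Q.

Yes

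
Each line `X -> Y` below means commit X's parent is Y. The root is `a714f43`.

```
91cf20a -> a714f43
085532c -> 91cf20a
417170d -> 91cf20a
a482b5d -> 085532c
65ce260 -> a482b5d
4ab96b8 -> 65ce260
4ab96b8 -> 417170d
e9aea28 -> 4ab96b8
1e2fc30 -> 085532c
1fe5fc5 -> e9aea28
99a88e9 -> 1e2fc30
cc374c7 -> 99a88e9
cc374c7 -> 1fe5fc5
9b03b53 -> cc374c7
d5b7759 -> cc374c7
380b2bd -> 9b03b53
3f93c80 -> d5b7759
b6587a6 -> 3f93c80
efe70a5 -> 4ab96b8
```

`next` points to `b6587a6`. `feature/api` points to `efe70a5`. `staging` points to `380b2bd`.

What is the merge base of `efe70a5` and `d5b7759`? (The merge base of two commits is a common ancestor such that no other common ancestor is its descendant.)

4ab96b8

Ancestors of efe70a5: {085532c, 417170d, 4ab96b8, 65ce260, 91cf20a, a482b5d, a714f43, efe70a5}.
Ancestors of d5b7759: {085532c, 1e2fc30, 1fe5fc5, 417170d, 4ab96b8, 65ce260, 91cf20a, 99a88e9, a482b5d, a714f43, cc374c7, d5b7759, e9aea28}.
Common ancestors: {085532c, 417170d, 4ab96b8, 65ce260, 91cf20a, a482b5d, a714f43}.
Among these, 4ab96b8 is not an ancestor of any other common ancestor — it is the merge base.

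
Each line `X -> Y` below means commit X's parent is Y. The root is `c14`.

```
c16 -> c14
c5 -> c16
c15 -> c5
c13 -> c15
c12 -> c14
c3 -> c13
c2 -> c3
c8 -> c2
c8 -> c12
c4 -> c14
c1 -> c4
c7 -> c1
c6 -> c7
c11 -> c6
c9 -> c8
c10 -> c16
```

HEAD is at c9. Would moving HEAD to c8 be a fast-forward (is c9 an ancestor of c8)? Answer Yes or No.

No

A fast-forward from c9 to c8 is possible iff c9 is an ancestor of c8.
Ancestors of c8: {c12, c13, c14, c15, c16, c2, c3, c5, c8}.
c9 is not among them, so fast-forward is not possible.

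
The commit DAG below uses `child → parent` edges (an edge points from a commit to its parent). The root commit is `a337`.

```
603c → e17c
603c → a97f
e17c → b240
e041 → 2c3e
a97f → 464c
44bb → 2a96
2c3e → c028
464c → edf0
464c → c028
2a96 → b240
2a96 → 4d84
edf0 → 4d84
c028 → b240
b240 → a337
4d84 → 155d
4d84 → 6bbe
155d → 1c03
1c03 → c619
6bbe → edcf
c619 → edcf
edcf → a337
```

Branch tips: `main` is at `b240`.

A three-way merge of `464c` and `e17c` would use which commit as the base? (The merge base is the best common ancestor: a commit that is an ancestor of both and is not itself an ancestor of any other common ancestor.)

b240

Ancestors of 464c: {155d, 1c03, 464c, 4d84, 6bbe, a337, b240, c028, c619, edcf, edf0}.
Ancestors of e17c: {a337, b240, e17c}.
Common ancestors: {a337, b240}.
Among these, b240 is not an ancestor of any other common ancestor — it is the merge base.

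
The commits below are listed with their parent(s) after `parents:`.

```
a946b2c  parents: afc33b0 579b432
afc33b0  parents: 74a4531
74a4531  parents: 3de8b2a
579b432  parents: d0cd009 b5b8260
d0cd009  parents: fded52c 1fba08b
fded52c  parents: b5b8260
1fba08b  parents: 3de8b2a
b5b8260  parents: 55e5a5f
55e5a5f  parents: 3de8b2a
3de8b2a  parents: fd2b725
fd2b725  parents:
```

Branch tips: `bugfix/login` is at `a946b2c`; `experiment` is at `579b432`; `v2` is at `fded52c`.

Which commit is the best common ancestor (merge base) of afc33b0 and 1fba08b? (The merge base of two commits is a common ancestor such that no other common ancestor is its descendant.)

3de8b2a

Ancestors of afc33b0: {3de8b2a, 74a4531, afc33b0, fd2b725}.
Ancestors of 1fba08b: {1fba08b, 3de8b2a, fd2b725}.
Common ancestors: {3de8b2a, fd2b725}.
Among these, 3de8b2a is not an ancestor of any other common ancestor — it is the merge base.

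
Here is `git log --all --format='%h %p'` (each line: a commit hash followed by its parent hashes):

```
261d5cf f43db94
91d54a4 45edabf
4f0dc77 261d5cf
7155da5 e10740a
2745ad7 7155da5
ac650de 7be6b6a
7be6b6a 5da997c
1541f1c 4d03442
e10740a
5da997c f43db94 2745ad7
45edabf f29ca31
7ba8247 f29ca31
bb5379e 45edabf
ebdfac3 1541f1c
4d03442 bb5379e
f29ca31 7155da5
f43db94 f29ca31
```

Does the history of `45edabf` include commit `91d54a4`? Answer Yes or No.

No

Ancestors of 45edabf: {45edabf, 7155da5, e10740a, f29ca31}.
91d54a4 is not in that set, so it is not an ancestor of 45edabf.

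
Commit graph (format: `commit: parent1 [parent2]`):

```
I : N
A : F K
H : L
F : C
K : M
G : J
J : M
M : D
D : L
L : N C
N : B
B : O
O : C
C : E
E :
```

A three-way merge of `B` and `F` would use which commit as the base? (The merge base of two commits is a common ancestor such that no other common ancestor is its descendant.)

Ancestors of B: {B, C, E, O}.
Ancestors of F: {C, E, F}.
Common ancestors: {C, E}.
Among these, C is not an ancestor of any other common ancestor — it is the merge base.

C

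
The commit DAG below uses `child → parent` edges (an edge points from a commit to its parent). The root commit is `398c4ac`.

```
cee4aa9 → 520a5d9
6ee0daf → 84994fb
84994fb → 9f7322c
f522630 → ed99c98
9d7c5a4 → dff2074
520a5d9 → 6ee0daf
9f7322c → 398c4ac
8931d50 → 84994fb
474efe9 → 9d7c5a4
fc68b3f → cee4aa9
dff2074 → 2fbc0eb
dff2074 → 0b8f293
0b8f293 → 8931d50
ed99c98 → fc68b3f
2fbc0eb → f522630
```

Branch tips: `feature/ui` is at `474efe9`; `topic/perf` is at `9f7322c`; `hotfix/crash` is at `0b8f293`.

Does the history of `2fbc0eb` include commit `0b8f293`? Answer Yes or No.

Ancestors of 2fbc0eb: {2fbc0eb, 398c4ac, 520a5d9, 6ee0daf, 84994fb, 9f7322c, cee4aa9, ed99c98, f522630, fc68b3f}.
0b8f293 is not in that set, so it is not an ancestor of 2fbc0eb.

No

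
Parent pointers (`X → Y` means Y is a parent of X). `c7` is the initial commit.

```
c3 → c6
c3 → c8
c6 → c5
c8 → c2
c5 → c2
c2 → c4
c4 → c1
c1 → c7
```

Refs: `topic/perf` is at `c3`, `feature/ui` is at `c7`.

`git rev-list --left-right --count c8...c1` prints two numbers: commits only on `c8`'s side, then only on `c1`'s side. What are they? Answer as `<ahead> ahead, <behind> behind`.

Reachable from c8: {c1, c2, c4, c7, c8}.
Reachable from c1: {c1, c7}.
Only in c8's history (ahead): {c2, c4, c8} — 3.
Only in c1's history (behind): {} — 0.

3 ahead, 0 behind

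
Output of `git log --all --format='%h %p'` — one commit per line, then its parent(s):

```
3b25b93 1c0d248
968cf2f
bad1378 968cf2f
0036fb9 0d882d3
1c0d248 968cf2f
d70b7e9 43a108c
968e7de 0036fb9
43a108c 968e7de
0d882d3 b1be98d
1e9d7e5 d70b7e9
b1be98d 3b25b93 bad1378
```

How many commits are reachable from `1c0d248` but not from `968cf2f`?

1

Reachable from 1c0d248: {1c0d248, 968cf2f}.
Reachable from 968cf2f: {968cf2f}.
In 1c0d248's history but not 968cf2f's: {1c0d248} — 1 commit.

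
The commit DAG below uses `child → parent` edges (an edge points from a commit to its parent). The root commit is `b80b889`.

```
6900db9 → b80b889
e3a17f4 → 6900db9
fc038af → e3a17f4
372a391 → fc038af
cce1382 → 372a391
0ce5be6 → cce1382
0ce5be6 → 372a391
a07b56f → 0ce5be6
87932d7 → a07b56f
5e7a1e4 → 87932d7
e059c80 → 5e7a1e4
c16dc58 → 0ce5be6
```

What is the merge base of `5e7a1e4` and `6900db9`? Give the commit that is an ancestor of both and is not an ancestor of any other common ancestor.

6900db9

Ancestors of 5e7a1e4: {0ce5be6, 372a391, 5e7a1e4, 6900db9, 87932d7, a07b56f, b80b889, cce1382, e3a17f4, fc038af}.
Ancestors of 6900db9: {6900db9, b80b889}.
Common ancestors: {6900db9, b80b889}.
Among these, 6900db9 is not an ancestor of any other common ancestor — it is the merge base.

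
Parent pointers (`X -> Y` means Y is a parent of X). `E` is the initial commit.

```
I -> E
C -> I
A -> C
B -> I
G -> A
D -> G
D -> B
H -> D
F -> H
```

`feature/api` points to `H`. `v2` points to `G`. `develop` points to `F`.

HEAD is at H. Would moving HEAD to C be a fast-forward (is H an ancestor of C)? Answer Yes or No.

A fast-forward from H to C is possible iff H is an ancestor of C.
Ancestors of C: {C, E, I}.
H is not among them, so fast-forward is not possible.

No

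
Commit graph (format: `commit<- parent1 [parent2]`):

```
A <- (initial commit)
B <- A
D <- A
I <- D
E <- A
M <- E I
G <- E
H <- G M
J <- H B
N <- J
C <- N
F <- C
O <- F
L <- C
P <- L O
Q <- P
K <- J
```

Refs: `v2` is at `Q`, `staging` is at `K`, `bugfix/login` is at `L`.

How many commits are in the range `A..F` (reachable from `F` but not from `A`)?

Reachable from F: {A, B, C, D, E, F, G, H, I, J, M, N}.
Reachable from A: {A}.
In F's history but not A's: {B, C, D, E, F, G, H, I, J, M, N} — 11 commits.

11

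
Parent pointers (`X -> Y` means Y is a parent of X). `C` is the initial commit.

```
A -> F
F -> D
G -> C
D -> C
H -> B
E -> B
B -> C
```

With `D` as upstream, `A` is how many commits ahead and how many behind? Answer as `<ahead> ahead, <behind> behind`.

2 ahead, 0 behind

Reachable from A: {A, C, D, F}.
Reachable from D: {C, D}.
Only in A's history (ahead): {A, F} — 2.
Only in D's history (behind): {} — 0.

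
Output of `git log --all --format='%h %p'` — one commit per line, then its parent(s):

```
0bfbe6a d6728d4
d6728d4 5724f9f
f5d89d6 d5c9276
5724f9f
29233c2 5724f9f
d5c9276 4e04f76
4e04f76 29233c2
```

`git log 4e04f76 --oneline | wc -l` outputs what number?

Walking parent pointers from 4e04f76: reachable set = {29233c2, 4e04f76, 5724f9f}.
That is 3 commits.

3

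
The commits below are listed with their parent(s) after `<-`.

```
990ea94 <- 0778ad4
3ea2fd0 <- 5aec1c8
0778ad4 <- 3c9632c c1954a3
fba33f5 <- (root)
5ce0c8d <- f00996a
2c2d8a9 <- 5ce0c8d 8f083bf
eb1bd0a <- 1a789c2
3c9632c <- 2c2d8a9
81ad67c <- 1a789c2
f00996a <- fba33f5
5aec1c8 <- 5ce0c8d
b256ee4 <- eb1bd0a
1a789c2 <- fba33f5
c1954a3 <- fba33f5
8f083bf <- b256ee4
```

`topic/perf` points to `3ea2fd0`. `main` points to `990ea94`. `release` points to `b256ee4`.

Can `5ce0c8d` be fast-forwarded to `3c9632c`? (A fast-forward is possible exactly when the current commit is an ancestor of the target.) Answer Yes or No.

A fast-forward from 5ce0c8d to 3c9632c is possible iff 5ce0c8d is an ancestor of 3c9632c.
Ancestors of 3c9632c: {1a789c2, 2c2d8a9, 3c9632c, 5ce0c8d, 8f083bf, b256ee4, eb1bd0a, f00996a, fba33f5}.
5ce0c8d is among them, so fast-forward is possible.

Yes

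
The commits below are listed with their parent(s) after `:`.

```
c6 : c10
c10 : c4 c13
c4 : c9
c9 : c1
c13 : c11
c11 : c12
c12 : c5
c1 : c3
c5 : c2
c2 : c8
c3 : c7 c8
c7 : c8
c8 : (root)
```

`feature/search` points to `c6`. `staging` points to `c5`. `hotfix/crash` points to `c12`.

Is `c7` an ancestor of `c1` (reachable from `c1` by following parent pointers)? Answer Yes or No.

Yes

Ancestors of c1 (commits reachable by following parents): {c1, c3, c7, c8}.
c7 is in that set, so it is an ancestor of c1.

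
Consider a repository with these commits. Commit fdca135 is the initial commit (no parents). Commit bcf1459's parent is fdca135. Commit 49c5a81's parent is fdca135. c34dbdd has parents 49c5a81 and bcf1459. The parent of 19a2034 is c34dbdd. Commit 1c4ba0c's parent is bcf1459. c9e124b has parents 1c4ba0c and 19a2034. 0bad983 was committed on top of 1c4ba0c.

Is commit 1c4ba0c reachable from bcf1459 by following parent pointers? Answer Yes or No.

No

Ancestors of bcf1459: {bcf1459, fdca135}.
1c4ba0c is not in that set, so it is not an ancestor of bcf1459.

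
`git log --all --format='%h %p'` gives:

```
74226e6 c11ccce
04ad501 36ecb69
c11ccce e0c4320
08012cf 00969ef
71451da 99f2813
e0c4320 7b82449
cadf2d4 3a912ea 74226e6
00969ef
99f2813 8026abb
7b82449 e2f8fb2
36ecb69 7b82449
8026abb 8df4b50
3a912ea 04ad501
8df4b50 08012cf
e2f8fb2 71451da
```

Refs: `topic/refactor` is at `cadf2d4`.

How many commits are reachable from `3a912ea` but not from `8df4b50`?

Reachable from 3a912ea: {00969ef, 04ad501, 08012cf, 36ecb69, 3a912ea, 71451da, 7b82449, 8026abb, 8df4b50, 99f2813, e2f8fb2}.
Reachable from 8df4b50: {00969ef, 08012cf, 8df4b50}.
In 3a912ea's history but not 8df4b50's: {04ad501, 36ecb69, 3a912ea, 71451da, 7b82449, 8026abb, 99f2813, e2f8fb2} — 8 commits.

8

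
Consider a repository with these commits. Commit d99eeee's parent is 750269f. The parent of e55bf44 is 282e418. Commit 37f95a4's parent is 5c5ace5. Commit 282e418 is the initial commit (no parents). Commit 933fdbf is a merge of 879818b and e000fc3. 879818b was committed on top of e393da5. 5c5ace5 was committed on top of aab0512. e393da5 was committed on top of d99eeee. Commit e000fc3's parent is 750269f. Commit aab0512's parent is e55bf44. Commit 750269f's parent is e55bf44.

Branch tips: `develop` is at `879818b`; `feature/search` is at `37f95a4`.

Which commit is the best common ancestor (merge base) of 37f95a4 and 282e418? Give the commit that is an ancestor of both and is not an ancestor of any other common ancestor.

282e418

Ancestors of 37f95a4: {282e418, 37f95a4, 5c5ace5, aab0512, e55bf44}.
Ancestors of 282e418: {282e418}.
Common ancestors: {282e418}.
The only common ancestor is 282e418, so it is the merge base.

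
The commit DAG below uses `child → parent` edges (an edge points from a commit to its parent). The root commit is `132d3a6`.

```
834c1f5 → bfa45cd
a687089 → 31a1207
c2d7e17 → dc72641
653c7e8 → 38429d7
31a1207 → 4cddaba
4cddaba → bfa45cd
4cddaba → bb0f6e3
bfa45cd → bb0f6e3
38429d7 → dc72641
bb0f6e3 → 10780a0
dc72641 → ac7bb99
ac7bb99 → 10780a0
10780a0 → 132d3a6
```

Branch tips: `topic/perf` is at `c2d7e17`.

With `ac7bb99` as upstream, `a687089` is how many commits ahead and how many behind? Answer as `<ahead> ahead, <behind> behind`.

Reachable from a687089: {10780a0, 132d3a6, 31a1207, 4cddaba, a687089, bb0f6e3, bfa45cd}.
Reachable from ac7bb99: {10780a0, 132d3a6, ac7bb99}.
Only in a687089's history (ahead): {31a1207, 4cddaba, a687089, bb0f6e3, bfa45cd} — 5.
Only in ac7bb99's history (behind): {ac7bb99} — 1.

5 ahead, 1 behind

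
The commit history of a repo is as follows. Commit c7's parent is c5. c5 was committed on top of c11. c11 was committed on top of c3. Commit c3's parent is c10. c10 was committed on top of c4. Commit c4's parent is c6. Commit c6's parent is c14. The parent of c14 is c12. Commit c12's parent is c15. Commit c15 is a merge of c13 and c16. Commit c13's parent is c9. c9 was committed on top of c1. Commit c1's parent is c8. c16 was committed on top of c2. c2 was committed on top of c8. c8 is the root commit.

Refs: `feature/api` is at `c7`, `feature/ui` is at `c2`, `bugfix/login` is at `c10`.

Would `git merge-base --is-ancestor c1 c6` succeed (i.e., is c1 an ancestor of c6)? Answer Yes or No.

Ancestors of c6 (commits reachable by following parents): {c1, c12, c13, c14, c15, c16, c2, c6, c8, c9}.
c1 is in that set, so it is an ancestor of c6.

Yes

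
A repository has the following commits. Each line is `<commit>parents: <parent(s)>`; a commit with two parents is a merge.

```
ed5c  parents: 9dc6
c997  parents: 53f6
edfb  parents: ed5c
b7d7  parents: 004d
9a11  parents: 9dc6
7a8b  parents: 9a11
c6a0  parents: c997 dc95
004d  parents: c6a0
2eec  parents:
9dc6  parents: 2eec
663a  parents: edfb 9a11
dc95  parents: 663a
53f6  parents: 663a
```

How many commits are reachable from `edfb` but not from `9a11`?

2

Reachable from edfb: {2eec, 9dc6, ed5c, edfb}.
Reachable from 9a11: {2eec, 9a11, 9dc6}.
In edfb's history but not 9a11's: {ed5c, edfb} — 2 commits.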